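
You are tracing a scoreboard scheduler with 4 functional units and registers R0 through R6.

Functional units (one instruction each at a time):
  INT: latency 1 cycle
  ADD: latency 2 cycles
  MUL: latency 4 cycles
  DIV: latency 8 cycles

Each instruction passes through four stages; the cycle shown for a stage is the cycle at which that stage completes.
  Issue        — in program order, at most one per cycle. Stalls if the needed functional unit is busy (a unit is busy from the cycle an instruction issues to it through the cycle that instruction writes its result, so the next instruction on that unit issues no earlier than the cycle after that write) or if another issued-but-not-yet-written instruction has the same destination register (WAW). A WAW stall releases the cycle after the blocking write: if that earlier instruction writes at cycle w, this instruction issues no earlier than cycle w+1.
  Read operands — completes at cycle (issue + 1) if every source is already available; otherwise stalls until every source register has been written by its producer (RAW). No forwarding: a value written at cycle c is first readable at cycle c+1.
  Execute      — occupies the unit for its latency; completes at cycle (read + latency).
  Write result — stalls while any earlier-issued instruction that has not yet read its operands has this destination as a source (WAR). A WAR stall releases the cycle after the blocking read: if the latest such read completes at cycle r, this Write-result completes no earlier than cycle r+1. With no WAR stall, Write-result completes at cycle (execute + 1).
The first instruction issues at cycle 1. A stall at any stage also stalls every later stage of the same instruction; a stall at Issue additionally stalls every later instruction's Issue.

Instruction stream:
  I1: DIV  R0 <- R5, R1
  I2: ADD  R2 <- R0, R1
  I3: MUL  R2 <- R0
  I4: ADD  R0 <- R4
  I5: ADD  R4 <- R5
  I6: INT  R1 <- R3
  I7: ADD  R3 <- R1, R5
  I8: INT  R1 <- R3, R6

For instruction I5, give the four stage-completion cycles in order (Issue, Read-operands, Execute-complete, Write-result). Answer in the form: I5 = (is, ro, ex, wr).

I1 -> (1, 2, 10, 11)
I2 -> (2, 12, 14, 15)  // RAW R0: wait I1 write@11
I3 -> (16, 17, 21, 22)  // WAW R2: wait I2 write@15
I4 -> (17, 18, 20, 21)
I5 -> (22, 23, 25, 26)  // struct: ADD busy until I4 writes@21
I6 -> (23, 24, 25, 26)
I7 -> (27, 28, 30, 31)  // struct: ADD busy until I5 writes@26
I8 -> (28, 32, 33, 34)  // RAW R3: wait I7 write@31

I5 = (22, 23, 25, 26)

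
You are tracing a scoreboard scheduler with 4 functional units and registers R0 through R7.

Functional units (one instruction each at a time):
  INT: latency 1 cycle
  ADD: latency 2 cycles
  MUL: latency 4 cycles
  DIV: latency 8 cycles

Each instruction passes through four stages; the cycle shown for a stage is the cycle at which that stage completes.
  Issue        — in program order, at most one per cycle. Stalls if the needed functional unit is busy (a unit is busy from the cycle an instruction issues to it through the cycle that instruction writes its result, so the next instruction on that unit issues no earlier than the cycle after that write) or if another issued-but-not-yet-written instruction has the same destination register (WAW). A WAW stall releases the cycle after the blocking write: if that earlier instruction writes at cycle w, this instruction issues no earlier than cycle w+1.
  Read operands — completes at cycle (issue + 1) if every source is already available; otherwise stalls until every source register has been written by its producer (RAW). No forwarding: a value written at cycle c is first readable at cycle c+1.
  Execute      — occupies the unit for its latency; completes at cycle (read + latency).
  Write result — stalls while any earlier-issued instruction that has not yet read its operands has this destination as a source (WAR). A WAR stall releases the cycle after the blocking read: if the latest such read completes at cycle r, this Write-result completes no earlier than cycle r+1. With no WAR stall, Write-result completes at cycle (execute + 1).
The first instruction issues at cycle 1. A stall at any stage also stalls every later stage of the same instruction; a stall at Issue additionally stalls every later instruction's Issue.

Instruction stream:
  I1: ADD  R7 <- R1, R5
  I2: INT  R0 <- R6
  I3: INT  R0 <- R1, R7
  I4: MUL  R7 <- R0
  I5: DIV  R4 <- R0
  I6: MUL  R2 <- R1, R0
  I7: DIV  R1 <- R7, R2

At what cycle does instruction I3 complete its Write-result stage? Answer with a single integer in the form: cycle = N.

I1  is:1  ro:2  ex:4  wr:5
I2  is:2  ro:3  ex:4  wr:5
I3  is:6  ro:7  ex:8  wr:9  — struct: INT busy until I2 writes@5
I4  is:7  ro:10  ex:14  wr:15  — RAW R0: wait I3 write@9
I5  is:8  ro:10  ex:18  wr:19  — RAW R0: wait I3 write@9
I6  is:16  ro:17  ex:21  wr:22  — struct: MUL busy until I4 writes@15
I7  is:20  ro:23  ex:31  wr:32  — struct: DIV busy until I5 writes@19, RAW R2: wait I6 write@22

cycle = 9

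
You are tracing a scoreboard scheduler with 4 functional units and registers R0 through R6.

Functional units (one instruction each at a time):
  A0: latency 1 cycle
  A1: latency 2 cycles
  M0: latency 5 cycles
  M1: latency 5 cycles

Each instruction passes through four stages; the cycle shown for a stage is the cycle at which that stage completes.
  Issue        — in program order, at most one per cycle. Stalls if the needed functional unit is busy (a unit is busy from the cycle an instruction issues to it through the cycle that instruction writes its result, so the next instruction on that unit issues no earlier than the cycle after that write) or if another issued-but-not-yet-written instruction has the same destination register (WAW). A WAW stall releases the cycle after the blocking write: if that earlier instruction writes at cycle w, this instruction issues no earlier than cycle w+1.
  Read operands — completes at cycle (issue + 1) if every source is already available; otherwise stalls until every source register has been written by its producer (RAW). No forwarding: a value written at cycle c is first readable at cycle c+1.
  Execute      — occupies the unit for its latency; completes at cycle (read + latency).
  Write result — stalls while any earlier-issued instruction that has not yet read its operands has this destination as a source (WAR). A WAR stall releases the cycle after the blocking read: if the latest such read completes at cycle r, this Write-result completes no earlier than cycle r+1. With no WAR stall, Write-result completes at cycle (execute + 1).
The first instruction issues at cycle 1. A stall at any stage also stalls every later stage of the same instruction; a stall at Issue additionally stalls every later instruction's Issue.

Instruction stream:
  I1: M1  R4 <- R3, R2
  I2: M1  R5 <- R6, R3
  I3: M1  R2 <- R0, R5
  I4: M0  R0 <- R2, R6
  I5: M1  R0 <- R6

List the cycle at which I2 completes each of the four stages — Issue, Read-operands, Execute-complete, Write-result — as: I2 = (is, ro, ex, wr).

I1: IS=1 RO=2 EX=7 WR=8
I2: IS=9 RO=10 EX=15 WR=16  [struct: M1 busy until I1 writes@8]
I3: IS=17 RO=18 EX=23 WR=24  [struct: M1 busy until I2 writes@16]
I4: IS=18 RO=25 EX=30 WR=31  [RAW R2: wait I3 write@24]
I5: IS=32 RO=33 EX=38 WR=39  [WAW R0: wait I4 write@31]

I2 = (9, 10, 15, 16)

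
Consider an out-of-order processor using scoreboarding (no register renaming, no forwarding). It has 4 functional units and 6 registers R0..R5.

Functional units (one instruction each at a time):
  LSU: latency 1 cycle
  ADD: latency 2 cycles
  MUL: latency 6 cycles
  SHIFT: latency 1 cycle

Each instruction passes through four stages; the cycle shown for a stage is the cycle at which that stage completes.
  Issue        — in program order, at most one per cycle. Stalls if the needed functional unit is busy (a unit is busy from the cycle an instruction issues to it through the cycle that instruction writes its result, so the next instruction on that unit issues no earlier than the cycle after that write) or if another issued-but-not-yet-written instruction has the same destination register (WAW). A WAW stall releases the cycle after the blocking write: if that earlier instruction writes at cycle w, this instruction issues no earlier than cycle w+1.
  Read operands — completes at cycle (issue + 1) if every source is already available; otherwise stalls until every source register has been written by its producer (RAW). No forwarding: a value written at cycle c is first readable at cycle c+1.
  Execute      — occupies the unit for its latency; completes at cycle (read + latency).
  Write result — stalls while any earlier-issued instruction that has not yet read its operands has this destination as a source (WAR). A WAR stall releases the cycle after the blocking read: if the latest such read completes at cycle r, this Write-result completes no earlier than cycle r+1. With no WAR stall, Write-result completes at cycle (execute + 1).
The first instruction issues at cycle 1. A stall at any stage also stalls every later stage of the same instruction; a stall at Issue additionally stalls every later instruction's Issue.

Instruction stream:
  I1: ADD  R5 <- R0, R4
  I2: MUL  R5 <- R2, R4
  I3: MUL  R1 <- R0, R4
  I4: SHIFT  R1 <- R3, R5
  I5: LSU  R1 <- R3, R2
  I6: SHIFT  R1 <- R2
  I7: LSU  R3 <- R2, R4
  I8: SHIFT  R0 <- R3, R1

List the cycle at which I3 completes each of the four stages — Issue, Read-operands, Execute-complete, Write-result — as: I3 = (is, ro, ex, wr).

I1: IS=1 RO=2 EX=4 WR=5
I2: IS=6 RO=7 EX=13 WR=14  [WAW R5: wait I1 write@5]
I3: IS=15 RO=16 EX=22 WR=23  [struct: MUL busy until I2 writes@14]
I4: IS=24 RO=25 EX=26 WR=27  [WAW R1: wait I3 write@23]
I5: IS=28 RO=29 EX=30 WR=31  [WAW R1: wait I4 write@27]
I6: IS=32 RO=33 EX=34 WR=35  [WAW R1: wait I5 write@31]
I7: IS=33 RO=34 EX=35 WR=36
I8: IS=36 RO=37 EX=38 WR=39  [struct: SHIFT busy until I6 writes@35]

I3 = (15, 16, 22, 23)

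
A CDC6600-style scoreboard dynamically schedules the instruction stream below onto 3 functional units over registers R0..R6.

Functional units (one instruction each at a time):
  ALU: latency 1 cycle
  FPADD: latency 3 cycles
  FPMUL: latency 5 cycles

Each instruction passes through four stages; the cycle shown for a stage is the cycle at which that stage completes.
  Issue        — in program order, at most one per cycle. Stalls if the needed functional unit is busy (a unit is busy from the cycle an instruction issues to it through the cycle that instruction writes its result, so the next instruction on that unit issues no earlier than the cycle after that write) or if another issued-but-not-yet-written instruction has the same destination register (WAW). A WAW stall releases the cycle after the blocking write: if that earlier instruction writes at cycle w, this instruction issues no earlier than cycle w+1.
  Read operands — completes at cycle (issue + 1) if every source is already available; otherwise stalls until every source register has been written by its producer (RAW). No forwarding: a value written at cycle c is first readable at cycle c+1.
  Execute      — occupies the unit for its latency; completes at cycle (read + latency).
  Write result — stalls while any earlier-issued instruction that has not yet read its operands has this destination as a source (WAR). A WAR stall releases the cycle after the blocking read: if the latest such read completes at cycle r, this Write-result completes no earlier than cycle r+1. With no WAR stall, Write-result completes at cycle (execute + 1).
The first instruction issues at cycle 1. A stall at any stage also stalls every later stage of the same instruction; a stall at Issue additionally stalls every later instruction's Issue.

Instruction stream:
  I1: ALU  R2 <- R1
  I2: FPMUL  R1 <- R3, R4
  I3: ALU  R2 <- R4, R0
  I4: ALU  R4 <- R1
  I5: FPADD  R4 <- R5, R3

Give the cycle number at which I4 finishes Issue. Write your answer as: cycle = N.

I1  is:1  ro:2  ex:3  wr:4
I2  is:2  ro:3  ex:8  wr:9
I3  is:5  ro:6  ex:7  wr:8  — struct: ALU busy until I1 writes@4
I4  is:9  ro:10  ex:11  wr:12  — struct: ALU busy until I3 writes@8
I5  is:13  ro:14  ex:17  wr:18  — WAW R4: wait I4 write@12

cycle = 9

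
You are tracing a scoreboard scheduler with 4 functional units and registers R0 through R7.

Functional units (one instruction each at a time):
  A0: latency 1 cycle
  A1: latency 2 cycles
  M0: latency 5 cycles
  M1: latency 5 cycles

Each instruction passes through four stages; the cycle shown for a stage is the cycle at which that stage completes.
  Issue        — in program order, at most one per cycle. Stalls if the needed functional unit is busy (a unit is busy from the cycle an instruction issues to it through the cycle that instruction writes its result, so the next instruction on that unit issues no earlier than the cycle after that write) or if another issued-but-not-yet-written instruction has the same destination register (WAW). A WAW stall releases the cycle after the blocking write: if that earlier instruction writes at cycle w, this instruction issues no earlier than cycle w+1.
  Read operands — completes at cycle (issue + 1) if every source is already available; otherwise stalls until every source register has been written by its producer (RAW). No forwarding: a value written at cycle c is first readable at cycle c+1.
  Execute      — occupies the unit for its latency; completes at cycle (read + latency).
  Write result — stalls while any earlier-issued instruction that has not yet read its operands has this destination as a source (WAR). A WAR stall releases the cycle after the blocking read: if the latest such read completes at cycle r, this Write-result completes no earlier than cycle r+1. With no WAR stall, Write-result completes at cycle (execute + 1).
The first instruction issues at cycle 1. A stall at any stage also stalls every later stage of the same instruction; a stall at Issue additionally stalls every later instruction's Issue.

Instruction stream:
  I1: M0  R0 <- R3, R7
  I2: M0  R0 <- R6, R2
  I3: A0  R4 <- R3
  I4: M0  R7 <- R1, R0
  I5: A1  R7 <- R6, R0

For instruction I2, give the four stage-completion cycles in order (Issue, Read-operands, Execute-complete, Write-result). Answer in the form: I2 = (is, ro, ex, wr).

I2 = (9, 10, 15, 16)

1) issue 1, read 2, done 7, write 8
2) issue 9, read 10, done 15, write 16  <struct: M0 busy until I1 writes@8>
3) issue 10, read 11, done 12, write 13
4) issue 17, read 18, done 23, write 24  <struct: M0 busy until I2 writes@16>
5) issue 25, read 26, done 28, write 29  <WAW R7: wait I4 write@24>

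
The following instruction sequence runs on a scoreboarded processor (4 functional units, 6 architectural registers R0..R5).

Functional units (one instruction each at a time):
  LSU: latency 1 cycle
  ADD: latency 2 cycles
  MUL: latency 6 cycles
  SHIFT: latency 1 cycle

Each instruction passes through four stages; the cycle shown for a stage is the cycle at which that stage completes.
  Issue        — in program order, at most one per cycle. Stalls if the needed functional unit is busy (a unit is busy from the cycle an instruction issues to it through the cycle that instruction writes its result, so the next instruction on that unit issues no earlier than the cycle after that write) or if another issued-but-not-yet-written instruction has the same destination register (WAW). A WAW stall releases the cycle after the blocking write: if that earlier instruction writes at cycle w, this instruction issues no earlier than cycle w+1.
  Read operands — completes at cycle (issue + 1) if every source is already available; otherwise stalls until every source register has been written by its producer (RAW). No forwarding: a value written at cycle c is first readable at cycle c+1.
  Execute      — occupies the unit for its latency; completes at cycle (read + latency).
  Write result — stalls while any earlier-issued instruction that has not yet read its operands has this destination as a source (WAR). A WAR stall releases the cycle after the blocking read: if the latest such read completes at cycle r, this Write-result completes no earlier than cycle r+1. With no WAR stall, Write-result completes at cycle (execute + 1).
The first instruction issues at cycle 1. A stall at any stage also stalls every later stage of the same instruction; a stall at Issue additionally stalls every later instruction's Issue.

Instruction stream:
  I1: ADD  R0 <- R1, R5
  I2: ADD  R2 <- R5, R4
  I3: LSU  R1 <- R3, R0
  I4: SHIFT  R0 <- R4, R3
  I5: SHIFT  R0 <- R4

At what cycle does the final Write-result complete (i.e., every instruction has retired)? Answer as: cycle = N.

cycle = 15

I1: IS=1 RO=2 EX=4 WR=5
I2: IS=6 RO=7 EX=9 WR=10  [struct: ADD busy until I1 writes@5]
I3: IS=7 RO=8 EX=9 WR=10
I4: IS=8 RO=9 EX=10 WR=11
I5: IS=12 RO=13 EX=14 WR=15  [struct: SHIFT busy until I4 writes@11]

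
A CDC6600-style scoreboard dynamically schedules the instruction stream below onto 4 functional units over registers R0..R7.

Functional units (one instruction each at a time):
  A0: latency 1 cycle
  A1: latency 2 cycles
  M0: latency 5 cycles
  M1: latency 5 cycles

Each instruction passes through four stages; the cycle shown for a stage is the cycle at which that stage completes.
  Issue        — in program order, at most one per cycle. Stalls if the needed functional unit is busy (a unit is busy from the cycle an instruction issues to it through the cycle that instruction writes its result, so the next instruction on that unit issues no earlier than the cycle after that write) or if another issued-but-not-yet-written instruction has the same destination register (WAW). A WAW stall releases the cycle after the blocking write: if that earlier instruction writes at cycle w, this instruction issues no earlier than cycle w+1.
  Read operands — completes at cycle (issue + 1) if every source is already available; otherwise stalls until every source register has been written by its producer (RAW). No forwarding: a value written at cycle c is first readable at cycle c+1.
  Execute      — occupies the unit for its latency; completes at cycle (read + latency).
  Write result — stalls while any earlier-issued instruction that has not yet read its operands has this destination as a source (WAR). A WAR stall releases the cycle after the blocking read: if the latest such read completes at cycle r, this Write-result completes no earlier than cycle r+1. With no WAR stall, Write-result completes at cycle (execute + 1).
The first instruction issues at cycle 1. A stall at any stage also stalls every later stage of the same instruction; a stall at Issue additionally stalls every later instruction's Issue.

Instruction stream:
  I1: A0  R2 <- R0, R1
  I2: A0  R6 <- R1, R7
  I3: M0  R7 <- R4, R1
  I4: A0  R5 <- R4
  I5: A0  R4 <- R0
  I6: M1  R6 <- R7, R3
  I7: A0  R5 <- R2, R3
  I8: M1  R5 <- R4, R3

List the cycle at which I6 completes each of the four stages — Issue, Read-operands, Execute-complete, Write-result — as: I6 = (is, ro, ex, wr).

I6 = (14, 15, 20, 21)

I1: IS=1 RO=2 EX=3 WR=4
I2: IS=5 RO=6 EX=7 WR=8  [struct: A0 busy until I1 writes@4]
I3: IS=6 RO=7 EX=12 WR=13
I4: IS=9 RO=10 EX=11 WR=12  [struct: A0 busy until I2 writes@8]
I5: IS=13 RO=14 EX=15 WR=16  [struct: A0 busy until I4 writes@12]
I6: IS=14 RO=15 EX=20 WR=21
I7: IS=17 RO=18 EX=19 WR=20  [struct: A0 busy until I5 writes@16]
I8: IS=22 RO=23 EX=28 WR=29  [struct: M1 busy until I6 writes@21]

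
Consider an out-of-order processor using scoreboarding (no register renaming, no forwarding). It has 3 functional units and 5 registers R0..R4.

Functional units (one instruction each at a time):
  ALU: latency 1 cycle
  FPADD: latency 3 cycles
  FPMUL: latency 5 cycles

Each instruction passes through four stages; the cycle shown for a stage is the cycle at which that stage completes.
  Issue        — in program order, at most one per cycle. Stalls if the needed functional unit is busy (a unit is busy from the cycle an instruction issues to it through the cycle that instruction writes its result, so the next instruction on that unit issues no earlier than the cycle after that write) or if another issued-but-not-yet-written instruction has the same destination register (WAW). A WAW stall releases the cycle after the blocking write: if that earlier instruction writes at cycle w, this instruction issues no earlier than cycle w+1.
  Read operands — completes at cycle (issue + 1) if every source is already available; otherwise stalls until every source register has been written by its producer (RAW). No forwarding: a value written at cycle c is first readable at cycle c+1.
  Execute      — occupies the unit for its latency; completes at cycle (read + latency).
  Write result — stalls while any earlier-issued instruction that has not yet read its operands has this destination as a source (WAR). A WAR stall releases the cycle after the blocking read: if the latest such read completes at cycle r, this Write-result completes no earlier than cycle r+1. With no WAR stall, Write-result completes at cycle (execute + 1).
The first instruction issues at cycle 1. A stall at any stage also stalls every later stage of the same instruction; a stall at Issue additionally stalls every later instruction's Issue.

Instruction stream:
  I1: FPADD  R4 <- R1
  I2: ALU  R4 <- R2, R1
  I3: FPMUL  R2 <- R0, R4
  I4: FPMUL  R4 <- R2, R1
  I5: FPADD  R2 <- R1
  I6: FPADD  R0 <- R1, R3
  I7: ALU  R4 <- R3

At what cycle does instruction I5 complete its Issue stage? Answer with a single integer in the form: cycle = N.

cycle = 19

cycle 1: issue I1 (FPADD)
cycle 2: I1 read-ops
cycle 5: I1 finished on FPADD
cycle 6: I1→R4
cycle 7: issue I2 (ALU)
cycle 8: I2 read-ops, issue I3 (FPMUL)
cycle 9: I2 finished on ALU
cycle 10: I2→R4
cycle 11: I3 read-ops
cycle 16: I3 finished on FPMUL
cycle 17: I3→R2
cycle 18: issue I4 (FPMUL)
cycle 19: I4 read-ops, issue I5 (FPADD)
cycle 20: I5 read-ops
cycle 23: I5 finished on FPADD
cycle 24: I4 finished on FPMUL, I5→R2
cycle 25: I4→R4, issue I6 (FPADD)
cycle 26: I6 read-ops, issue I7 (ALU)
cycle 27: I7 read-ops
cycle 28: I7 finished on ALU
cycle 29: I6 finished on FPADD, I7→R4
cycle 30: I6→R0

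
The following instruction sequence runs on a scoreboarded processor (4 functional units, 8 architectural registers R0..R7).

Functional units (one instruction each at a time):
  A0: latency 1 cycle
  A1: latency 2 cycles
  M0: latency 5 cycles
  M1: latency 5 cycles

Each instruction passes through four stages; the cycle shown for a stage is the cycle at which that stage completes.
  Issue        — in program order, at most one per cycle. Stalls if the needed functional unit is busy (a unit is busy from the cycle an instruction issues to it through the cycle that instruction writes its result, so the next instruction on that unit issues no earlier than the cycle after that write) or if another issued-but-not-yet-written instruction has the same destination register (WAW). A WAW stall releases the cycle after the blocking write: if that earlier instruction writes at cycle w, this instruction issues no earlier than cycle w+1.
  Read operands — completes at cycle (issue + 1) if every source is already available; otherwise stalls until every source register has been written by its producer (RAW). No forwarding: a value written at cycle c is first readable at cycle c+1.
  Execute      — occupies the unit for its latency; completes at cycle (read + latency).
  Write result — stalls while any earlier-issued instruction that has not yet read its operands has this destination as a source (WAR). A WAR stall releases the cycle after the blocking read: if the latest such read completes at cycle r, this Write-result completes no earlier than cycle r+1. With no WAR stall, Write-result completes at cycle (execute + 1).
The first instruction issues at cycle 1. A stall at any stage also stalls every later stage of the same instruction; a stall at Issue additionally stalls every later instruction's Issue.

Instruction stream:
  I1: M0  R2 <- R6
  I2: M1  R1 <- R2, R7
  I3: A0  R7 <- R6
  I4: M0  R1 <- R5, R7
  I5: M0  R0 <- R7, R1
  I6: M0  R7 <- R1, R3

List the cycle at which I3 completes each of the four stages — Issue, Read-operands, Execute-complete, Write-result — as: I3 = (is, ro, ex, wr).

cycle 1: I1 dispatched to M0
cycle 2: I1 operands ready; I2 dispatched to M1
cycle 3: I3 dispatched to A0
cycle 4: I3 operands ready
cycle 5: I3 complete
cycle 7: I1 complete
cycle 8: R2←I1
cycle 9: I2 operands ready
cycle 10: R7←I3
cycle 14: I2 complete
cycle 15: R1←I2
cycle 16: I4 dispatched to M0
cycle 17: I4 operands ready
cycle 22: I4 complete
cycle 23: R1←I4
cycle 24: I5 dispatched to M0
cycle 25: I5 operands ready
cycle 30: I5 complete
cycle 31: R0←I5
cycle 32: I6 dispatched to M0
cycle 33: I6 operands ready
cycle 38: I6 complete
cycle 39: R7←I6

I3 = (3, 4, 5, 10)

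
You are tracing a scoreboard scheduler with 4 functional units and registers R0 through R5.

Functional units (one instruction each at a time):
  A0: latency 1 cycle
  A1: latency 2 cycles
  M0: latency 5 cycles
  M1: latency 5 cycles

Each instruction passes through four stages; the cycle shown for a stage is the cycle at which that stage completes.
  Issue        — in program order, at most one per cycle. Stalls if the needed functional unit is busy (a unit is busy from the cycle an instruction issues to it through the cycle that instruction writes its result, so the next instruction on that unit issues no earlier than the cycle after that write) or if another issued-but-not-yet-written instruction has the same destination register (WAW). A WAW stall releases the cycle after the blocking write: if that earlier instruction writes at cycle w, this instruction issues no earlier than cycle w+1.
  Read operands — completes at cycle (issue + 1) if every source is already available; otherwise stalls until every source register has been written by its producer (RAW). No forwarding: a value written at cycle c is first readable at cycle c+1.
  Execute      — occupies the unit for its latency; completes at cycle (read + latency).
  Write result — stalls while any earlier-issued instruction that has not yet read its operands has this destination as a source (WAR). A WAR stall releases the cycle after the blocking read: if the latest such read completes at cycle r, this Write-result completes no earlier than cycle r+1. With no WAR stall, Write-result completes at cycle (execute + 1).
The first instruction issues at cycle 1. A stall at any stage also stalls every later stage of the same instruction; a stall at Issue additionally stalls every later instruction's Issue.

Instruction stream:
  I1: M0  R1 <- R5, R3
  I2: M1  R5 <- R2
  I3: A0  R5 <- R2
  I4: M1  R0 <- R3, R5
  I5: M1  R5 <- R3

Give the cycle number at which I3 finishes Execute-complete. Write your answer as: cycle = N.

cycle = 12

c1: I1→M0
c2: I1 RO; I2→M1
c3: I2 RO
c7: I1 EX
c8: I1 WR R1; I2 EX
c9: I2 WR R5
c10: I3→A0
c11: I3 RO; I4→M1
c12: I3 EX
c13: I3 WR R5
c14: I4 RO
c19: I4 EX
c20: I4 WR R0
c21: I5→M1
c22: I5 RO
c27: I5 EX
c28: I5 WR R5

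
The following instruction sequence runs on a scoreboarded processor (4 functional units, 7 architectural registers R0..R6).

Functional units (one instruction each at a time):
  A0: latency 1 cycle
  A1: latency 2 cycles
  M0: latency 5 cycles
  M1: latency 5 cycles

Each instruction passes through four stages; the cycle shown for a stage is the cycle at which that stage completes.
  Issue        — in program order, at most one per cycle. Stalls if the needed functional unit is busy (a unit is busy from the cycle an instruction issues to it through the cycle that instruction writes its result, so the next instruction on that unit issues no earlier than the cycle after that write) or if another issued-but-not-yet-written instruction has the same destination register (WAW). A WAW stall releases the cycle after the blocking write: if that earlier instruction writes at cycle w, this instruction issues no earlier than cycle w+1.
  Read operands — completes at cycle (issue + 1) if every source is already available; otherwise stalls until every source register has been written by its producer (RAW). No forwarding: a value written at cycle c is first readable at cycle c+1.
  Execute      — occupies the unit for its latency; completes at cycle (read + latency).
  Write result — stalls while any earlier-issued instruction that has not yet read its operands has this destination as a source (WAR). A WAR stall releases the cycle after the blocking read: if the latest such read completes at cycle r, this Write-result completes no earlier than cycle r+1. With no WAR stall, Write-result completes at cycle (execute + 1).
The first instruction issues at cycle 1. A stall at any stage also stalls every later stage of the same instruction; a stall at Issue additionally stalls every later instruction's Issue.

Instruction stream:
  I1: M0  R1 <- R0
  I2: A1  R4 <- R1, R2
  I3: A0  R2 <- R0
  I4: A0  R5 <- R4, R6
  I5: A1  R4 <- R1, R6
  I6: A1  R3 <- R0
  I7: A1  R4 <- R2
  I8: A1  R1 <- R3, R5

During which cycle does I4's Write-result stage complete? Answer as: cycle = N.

cycle = 15

I1 -> (1, 2, 7, 8)
I2 -> (2, 9, 11, 12)  // RAW R1: wait I1 write@8
I3 -> (3, 4, 5, 10)  // WAR R2: wait I2 read@9
I4 -> (11, 13, 14, 15)  // struct: A0 busy until I3 writes@10, RAW R4: wait I2 write@12
I5 -> (13, 14, 16, 17)  // struct: A1 busy until I2 writes@12
I6 -> (18, 19, 21, 22)  // struct: A1 busy until I5 writes@17
I7 -> (23, 24, 26, 27)  // struct: A1 busy until I6 writes@22
I8 -> (28, 29, 31, 32)  // struct: A1 busy until I7 writes@27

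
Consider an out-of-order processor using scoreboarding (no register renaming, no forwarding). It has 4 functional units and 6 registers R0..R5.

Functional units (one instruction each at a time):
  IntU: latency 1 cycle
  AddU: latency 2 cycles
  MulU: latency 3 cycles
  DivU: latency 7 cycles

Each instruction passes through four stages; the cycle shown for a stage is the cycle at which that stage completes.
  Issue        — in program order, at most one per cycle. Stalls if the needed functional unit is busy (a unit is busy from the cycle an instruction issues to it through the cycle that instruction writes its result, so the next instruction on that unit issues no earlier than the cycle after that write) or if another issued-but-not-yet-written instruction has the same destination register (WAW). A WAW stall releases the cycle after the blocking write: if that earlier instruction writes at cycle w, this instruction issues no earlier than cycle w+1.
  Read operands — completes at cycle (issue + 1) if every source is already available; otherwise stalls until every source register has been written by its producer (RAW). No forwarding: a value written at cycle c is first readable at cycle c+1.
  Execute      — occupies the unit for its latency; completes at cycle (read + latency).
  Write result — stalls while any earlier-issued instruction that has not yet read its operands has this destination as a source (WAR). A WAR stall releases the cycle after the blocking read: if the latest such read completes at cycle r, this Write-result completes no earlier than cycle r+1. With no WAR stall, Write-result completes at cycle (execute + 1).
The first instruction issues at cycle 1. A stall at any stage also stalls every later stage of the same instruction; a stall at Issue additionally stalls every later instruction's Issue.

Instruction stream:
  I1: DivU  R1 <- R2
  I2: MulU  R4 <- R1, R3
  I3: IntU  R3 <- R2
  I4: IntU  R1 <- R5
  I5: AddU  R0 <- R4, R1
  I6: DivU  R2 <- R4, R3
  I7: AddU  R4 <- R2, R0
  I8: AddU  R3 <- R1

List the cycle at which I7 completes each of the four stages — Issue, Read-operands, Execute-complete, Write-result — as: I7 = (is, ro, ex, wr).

c1: I1 issues→DivU
c2: I1 reads; I2 issues→MulU
c3: I3 issues→IntU
c4: I3 reads
c5: I3 exec-done
c9: I1 exec-done
c10: I1 writes R1
c11: I2 reads
c12: I3 writes R3
c13: I4 issues→IntU
c14: I2 exec-done; I4 reads; I5 issues→AddU
c15: I2 writes R4; I4 exec-done; I6 issues→DivU
c16: I4 writes R1; I6 reads
c17: I5 reads
c19: I5 exec-done
c20: I5 writes R0
c21: I7 issues→AddU
c23: I6 exec-done
c24: I6 writes R2
c25: I7 reads
c27: I7 exec-done
c28: I7 writes R4
c29: I8 issues→AddU
c30: I8 reads
c32: I8 exec-done
c33: I8 writes R3

I7 = (21, 25, 27, 28)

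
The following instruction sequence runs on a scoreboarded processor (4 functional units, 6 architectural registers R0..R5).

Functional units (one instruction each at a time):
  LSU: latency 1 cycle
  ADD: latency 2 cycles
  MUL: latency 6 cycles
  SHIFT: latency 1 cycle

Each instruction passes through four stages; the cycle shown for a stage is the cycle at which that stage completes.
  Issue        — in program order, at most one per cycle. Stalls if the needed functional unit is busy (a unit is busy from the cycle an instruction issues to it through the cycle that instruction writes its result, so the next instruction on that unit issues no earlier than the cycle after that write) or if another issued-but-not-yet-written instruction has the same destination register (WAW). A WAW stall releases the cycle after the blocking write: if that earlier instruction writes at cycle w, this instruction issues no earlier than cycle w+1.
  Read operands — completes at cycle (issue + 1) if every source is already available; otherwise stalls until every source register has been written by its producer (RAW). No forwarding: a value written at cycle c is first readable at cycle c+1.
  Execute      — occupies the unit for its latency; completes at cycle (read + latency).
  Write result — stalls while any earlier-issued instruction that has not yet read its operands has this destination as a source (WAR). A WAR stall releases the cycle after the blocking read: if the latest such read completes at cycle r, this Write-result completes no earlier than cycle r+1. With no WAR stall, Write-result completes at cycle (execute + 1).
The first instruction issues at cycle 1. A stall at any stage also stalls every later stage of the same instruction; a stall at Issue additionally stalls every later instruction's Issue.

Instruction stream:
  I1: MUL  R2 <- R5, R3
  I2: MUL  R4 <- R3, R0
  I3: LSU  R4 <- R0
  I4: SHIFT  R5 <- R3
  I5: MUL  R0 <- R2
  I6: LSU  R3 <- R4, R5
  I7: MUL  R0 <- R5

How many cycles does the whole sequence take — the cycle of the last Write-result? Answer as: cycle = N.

cycle = 38

c1: I1→MUL
c2: I1 RO
c8: I1 EX
c9: I1 WR R2
c10: I2→MUL
c11: I2 RO
c17: I2 EX
c18: I2 WR R4
c19: I3→LSU
c20: I3 RO | I4→SHIFT
c21: I3 EX | I4 RO | I5→MUL
c22: I3 WR R4 | I4 EX | I5 RO
c23: I4 WR R5 | I6→LSU
c24: I6 RO
c25: I6 EX
c26: I6 WR R3
c28: I5 EX
c29: I5 WR R0
c30: I7→MUL
c31: I7 RO
c37: I7 EX
c38: I7 WR R0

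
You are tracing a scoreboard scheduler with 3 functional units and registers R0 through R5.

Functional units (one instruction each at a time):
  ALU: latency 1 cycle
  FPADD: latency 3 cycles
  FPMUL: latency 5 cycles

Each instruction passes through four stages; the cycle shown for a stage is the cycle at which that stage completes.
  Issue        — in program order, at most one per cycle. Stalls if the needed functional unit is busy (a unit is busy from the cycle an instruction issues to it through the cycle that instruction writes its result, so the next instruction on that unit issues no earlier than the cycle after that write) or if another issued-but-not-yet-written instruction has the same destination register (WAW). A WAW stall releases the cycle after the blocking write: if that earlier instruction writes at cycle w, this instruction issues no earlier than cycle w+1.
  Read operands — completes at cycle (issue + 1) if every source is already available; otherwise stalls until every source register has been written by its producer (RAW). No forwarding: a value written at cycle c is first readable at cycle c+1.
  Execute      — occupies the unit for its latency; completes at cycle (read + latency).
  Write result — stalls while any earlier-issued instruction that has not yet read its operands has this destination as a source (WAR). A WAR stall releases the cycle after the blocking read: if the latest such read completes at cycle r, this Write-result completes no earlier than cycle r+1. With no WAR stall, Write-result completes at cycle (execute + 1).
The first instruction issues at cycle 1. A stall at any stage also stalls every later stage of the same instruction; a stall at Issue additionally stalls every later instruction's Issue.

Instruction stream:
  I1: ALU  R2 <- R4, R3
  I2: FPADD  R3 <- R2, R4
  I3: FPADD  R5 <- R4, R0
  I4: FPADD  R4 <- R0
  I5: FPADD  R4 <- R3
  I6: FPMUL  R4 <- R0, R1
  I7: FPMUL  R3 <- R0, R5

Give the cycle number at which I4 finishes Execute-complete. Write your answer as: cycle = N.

cycle = 20

I1: IS=1 RO=2 EX=3 WR=4
I2: IS=2 RO=5 EX=8 WR=9  [RAW R2: wait I1 write@4]
I3: IS=10 RO=11 EX=14 WR=15  [struct: FPADD busy until I2 writes@9]
I4: IS=16 RO=17 EX=20 WR=21  [struct: FPADD busy until I3 writes@15]
I5: IS=22 RO=23 EX=26 WR=27  [struct: FPADD busy until I4 writes@21]
I6: IS=28 RO=29 EX=34 WR=35  [WAW R4: wait I5 write@27]
I7: IS=36 RO=37 EX=42 WR=43  [struct: FPMUL busy until I6 writes@35]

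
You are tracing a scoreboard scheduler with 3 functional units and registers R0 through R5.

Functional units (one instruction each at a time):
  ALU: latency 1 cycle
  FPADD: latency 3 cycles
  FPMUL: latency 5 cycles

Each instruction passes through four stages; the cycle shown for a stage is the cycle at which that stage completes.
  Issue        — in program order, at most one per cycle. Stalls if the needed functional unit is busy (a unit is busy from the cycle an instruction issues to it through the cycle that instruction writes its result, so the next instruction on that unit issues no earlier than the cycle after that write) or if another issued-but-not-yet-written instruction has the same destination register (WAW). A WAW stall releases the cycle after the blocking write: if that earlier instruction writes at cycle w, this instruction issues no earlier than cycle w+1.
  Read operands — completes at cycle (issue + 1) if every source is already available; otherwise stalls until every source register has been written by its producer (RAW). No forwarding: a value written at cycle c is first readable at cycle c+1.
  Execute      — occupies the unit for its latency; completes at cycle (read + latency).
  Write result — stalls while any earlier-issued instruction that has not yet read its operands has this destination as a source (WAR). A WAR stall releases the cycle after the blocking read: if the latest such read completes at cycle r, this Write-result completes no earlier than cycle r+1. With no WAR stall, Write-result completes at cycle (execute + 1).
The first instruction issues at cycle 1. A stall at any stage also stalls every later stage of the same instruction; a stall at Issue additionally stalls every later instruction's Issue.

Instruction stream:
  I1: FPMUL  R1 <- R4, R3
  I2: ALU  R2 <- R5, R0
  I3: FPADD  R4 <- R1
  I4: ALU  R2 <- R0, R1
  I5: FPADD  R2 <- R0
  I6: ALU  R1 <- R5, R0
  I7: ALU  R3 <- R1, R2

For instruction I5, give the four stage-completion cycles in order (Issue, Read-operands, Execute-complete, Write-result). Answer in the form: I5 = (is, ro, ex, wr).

I1: IS=1 RO=2 EX=7 WR=8
I2: IS=2 RO=3 EX=4 WR=5
I3: IS=3 RO=9 EX=12 WR=13  [RAW R1: wait I1 write@8]
I4: IS=6 RO=9 EX=10 WR=11  [struct: ALU busy until I2 writes@5; RAW R1: wait I1 write@8]
I5: IS=14 RO=15 EX=18 WR=19  [struct: FPADD busy until I3 writes@13]
I6: IS=15 RO=16 EX=17 WR=18
I7: IS=19 RO=20 EX=21 WR=22  [struct: ALU busy until I6 writes@18]

I5 = (14, 15, 18, 19)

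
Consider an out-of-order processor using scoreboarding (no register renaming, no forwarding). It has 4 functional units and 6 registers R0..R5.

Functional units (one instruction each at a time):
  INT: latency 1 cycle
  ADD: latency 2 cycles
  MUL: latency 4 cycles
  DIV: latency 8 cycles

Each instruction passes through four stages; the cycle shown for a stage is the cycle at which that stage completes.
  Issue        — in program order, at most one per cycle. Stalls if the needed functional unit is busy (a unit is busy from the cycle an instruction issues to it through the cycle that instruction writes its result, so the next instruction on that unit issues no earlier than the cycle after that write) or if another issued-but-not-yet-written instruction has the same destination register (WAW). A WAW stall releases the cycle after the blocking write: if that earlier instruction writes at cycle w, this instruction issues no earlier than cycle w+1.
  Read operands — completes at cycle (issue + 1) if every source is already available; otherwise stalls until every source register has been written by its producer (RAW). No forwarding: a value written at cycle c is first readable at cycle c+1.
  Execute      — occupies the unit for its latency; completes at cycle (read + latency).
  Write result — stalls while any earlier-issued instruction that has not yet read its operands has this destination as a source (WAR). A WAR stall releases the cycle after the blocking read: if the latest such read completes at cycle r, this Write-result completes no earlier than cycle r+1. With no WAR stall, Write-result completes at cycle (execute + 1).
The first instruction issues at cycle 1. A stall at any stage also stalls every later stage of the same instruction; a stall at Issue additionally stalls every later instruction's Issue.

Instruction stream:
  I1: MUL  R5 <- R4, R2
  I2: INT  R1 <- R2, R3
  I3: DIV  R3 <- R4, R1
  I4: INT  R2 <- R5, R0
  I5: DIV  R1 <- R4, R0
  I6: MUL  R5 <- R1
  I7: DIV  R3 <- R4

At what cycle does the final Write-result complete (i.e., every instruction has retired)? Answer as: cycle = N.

cycle = 37

cycle 1: issue I1 (MUL)
cycle 2: I1 read-ops | issue I2 (INT)
cycle 3: I2 read-ops | issue I3 (DIV)
cycle 4: I2 finished on INT
cycle 5: I2→R1
cycle 6: I1 finished on MUL | I3 read-ops | issue I4 (INT)
cycle 7: I1→R5
cycle 8: I4 read-ops
cycle 9: I4 finished on INT
cycle 10: I4→R2
cycle 14: I3 finished on DIV
cycle 15: I3→R3
cycle 16: issue I5 (DIV)
cycle 17: I5 read-ops | issue I6 (MUL)
cycle 25: I5 finished on DIV
cycle 26: I5→R1
cycle 27: I6 read-ops | issue I7 (DIV)
cycle 28: I7 read-ops
cycle 31: I6 finished on MUL
cycle 32: I6→R5
cycle 36: I7 finished on DIV
cycle 37: I7→R3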